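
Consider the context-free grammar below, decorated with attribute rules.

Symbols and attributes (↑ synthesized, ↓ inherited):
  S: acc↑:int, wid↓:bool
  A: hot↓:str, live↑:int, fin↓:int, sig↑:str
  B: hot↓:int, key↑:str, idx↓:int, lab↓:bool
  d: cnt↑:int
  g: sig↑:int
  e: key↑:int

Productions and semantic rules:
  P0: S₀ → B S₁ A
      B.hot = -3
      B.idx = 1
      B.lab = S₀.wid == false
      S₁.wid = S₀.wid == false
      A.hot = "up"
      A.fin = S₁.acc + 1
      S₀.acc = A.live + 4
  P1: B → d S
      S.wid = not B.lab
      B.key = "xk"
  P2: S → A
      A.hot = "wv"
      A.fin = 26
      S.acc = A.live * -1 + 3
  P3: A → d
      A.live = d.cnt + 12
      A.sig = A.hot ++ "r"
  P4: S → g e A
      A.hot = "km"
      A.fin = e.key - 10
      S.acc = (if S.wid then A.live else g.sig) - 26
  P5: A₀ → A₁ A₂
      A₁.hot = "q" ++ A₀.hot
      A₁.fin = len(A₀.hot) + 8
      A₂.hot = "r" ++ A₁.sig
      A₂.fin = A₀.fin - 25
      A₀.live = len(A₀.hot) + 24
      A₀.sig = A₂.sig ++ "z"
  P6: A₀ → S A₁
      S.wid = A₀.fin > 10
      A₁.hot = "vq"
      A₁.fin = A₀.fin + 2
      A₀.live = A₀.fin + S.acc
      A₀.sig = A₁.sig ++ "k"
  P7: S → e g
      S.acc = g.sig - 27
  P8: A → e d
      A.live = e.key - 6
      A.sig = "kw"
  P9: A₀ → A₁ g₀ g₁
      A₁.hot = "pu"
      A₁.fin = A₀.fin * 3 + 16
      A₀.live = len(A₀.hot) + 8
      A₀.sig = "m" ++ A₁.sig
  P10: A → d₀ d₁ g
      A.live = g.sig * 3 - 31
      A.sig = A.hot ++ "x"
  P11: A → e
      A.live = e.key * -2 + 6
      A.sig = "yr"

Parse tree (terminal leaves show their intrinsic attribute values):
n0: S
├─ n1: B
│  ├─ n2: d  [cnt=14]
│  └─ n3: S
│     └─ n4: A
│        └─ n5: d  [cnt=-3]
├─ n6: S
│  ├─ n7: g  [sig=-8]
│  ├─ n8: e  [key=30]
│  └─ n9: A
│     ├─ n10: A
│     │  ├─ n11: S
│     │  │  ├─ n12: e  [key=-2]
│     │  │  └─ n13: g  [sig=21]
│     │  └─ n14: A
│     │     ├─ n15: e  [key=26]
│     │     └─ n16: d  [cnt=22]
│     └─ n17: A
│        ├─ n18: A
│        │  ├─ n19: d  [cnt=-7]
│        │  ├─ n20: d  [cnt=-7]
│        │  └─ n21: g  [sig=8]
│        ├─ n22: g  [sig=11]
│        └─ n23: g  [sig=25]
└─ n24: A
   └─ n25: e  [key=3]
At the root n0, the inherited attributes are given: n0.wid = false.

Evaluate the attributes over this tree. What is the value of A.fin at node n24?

1. n0.wid = false  [given at root]
2. n1.hot = -3  [-3]
3. n1.idx = 1  [1]
4. n1.lab = true  [S₀.wid == false]
5. n2.cnt = 14  [terminal]
6. n3.wid = false  [not B.lab]
7. n4.hot = "wv"  ["wv"]
8. n4.fin = 26  [26]
9. n5.cnt = -3  [terminal]
10. n4.live = 9  [d.cnt + 12]
11. n4.sig = "wvr"  [A.hot ++ "r"]
12. n3.acc = -6  [A.live * -1 + 3]
13. n1.key = "xk"  ["xk"]
14. n6.wid = true  [S₀.wid == false]
15. n7.sig = -8  [terminal]
16. n8.key = 30  [terminal]
17. n9.hot = "km"  ["km"]
18. n9.fin = 20  [e.key - 10]
19. n10.hot = "qkm"  ["q" ++ A₀.hot]
20. n10.fin = 10  [len(A₀.hot) + 8]
21. n11.wid = false  [A₀.fin > 10]
22. n12.key = -2  [terminal]
23. n13.sig = 21  [terminal]
24. n11.acc = -6  [g.sig - 27]
25. n14.hot = "vq"  ["vq"]
26. n14.fin = 12  [A₀.fin + 2]
27. n15.key = 26  [terminal]
28. n16.cnt = 22  [terminal]
29. n14.live = 20  [e.key - 6]
30. n14.sig = "kw"  ["kw"]
31. n10.live = 4  [A₀.fin + S.acc]
32. n10.sig = "kwk"  [A₁.sig ++ "k"]
33. n17.hot = "rkwk"  ["r" ++ A₁.sig]
34. n17.fin = -5  [A₀.fin - 25]
35. n18.hot = "pu"  ["pu"]
36. n18.fin = 1  [A₀.fin * 3 + 16]
37. n19.cnt = -7  [terminal]
38. n20.cnt = -7  [terminal]
39. n21.sig = 8  [terminal]
40. n18.live = -7  [g.sig * 3 - 31]
41. n18.sig = "pux"  [A.hot ++ "x"]
42. n22.sig = 11  [terminal]
43. n23.sig = 25  [terminal]
44. n17.live = 12  [len(A₀.hot) + 8]
45. n17.sig = "mpux"  ["m" ++ A₁.sig]
46. n9.live = 26  [len(A₀.hot) + 24]
47. n9.sig = "mpuxz"  [A₂.sig ++ "z"]
48. n6.acc = 0  [(if S.wid then A.live else g.sig) - 26]
49. n24.hot = "up"  ["up"]
50. n24.fin = 1  [S₁.acc + 1]
51. n25.key = 3  [terminal]
52. n24.live = 0  [e.key * -2 + 6]
53. n24.sig = "yr"  ["yr"]
54. n0.acc = 4  [A.live + 4]

1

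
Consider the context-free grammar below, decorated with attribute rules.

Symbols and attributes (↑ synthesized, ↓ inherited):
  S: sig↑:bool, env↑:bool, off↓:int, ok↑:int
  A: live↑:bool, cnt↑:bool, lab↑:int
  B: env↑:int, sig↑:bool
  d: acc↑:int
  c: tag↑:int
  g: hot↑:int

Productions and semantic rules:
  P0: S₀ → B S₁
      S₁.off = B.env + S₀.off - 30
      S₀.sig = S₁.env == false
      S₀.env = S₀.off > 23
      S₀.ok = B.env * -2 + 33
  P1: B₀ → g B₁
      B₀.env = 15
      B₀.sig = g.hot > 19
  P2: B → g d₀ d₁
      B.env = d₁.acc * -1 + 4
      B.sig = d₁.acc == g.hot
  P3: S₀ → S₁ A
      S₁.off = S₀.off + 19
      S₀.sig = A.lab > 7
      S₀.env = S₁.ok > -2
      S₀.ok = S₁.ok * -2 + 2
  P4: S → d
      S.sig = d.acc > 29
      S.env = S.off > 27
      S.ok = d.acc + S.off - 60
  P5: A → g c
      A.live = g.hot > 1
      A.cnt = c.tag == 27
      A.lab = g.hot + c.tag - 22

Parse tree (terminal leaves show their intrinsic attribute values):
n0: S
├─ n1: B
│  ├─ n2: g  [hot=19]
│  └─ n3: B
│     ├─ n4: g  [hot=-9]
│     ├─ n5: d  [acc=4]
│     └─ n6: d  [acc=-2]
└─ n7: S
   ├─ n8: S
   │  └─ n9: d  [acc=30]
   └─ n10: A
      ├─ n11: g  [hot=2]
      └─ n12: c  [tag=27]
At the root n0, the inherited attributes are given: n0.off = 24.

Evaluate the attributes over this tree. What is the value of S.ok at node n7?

1. n0.off = 24  [given at root]
2. n2.hot = 19  [terminal]
3. n4.hot = -9  [terminal]
4. n5.acc = 4  [terminal]
5. n6.acc = -2  [terminal]
6. n3.env = 6  [d₁.acc * -1 + 4]
7. n3.sig = false  [d₁.acc == g.hot]
8. n1.env = 15  [15]
9. n1.sig = false  [g.hot > 19]
10. n7.off = 9  [B.env + S₀.off - 30]
11. n8.off = 28  [S₀.off + 19]
12. n9.acc = 30  [terminal]
13. n8.sig = true  [d.acc > 29]
14. n8.env = true  [S.off > 27]
15. n8.ok = -2  [d.acc + S.off - 60]
16. n11.hot = 2  [terminal]
17. n12.tag = 27  [terminal]
18. n10.live = true  [g.hot > 1]
19. n10.cnt = true  [c.tag == 27]
20. n10.lab = 7  [g.hot + c.tag - 22]
21. n7.sig = false  [A.lab > 7]
22. n7.env = false  [S₁.ok > -2]
23. n7.ok = 6  [S₁.ok * -2 + 2]
24. n0.sig = true  [S₁.env == false]
25. n0.env = true  [S₀.off > 23]
26. n0.ok = 3  [B.env * -2 + 33]

6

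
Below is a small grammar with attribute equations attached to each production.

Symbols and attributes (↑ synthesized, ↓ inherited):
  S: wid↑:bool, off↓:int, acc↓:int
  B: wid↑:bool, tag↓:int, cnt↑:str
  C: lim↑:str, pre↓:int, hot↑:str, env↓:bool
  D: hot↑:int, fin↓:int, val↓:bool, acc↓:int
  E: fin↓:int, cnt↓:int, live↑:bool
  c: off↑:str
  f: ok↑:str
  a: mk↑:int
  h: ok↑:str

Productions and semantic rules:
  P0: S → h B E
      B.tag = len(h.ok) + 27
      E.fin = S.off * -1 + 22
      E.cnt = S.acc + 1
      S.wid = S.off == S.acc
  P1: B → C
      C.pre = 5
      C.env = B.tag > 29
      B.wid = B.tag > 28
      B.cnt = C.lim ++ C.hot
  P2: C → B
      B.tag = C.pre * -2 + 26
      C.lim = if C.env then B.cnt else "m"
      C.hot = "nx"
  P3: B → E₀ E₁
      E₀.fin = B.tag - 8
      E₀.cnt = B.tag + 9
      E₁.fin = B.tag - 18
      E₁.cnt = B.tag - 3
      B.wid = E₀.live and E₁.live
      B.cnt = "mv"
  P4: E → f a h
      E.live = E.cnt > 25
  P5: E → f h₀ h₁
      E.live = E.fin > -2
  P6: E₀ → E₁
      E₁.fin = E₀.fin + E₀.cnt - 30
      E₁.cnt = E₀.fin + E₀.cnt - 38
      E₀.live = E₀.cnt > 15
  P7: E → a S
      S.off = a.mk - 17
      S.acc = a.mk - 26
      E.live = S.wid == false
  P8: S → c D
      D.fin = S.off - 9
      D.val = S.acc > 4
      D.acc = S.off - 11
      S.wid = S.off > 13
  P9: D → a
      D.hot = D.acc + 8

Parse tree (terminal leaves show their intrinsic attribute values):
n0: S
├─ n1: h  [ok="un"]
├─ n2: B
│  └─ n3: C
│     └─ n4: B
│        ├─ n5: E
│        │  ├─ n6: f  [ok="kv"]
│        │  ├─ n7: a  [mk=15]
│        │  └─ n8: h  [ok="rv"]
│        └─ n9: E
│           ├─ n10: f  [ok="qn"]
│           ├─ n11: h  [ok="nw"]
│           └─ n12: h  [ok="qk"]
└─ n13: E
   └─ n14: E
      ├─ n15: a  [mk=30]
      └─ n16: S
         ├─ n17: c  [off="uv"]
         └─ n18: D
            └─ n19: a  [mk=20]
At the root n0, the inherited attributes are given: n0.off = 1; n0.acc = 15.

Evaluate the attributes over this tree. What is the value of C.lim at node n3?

"m"

1. n0.off = 1  [given at root]
2. n0.acc = 15  [given at root]
3. n1.ok = "un"  [terminal]
4. n2.tag = 29  [len(h.ok) + 27]
5. n3.pre = 5  [5]
6. n3.env = false  [B.tag > 29]
7. n4.tag = 16  [C.pre * -2 + 26]
8. n5.fin = 8  [B.tag - 8]
9. n5.cnt = 25  [B.tag + 9]
10. n6.ok = "kv"  [terminal]
11. n7.mk = 15  [terminal]
12. n8.ok = "rv"  [terminal]
13. n5.live = false  [E.cnt > 25]
14. n9.fin = -2  [B.tag - 18]
15. n9.cnt = 13  [B.tag - 3]
16. n10.ok = "qn"  [terminal]
17. n11.ok = "nw"  [terminal]
18. n12.ok = "qk"  [terminal]
19. n9.live = false  [E.fin > -2]
20. n4.wid = false  [E₀.live and E₁.live]
21. n4.cnt = "mv"  ["mv"]
22. n3.lim = "m"  [if C.env then B.cnt else "m"]
23. n3.hot = "nx"  ["nx"]
24. n2.wid = true  [B.tag > 28]
25. n2.cnt = "mnx"  [C.lim ++ C.hot]
26. n13.fin = 21  [S.off * -1 + 22]
27. n13.cnt = 16  [S.acc + 1]
28. n14.fin = 7  [E₀.fin + E₀.cnt - 30]
29. n14.cnt = -1  [E₀.fin + E₀.cnt - 38]
30. n15.mk = 30  [terminal]
31. n16.off = 13  [a.mk - 17]
32. n16.acc = 4  [a.mk - 26]
33. n17.off = "uv"  [terminal]
34. n18.fin = 4  [S.off - 9]
35. n18.val = false  [S.acc > 4]
36. n18.acc = 2  [S.off - 11]
37. n19.mk = 20  [terminal]
38. n18.hot = 10  [D.acc + 8]
39. n16.wid = false  [S.off > 13]
40. n14.live = true  [S.wid == false]
41. n13.live = true  [E₀.cnt > 15]
42. n0.wid = false  [S.off == S.acc]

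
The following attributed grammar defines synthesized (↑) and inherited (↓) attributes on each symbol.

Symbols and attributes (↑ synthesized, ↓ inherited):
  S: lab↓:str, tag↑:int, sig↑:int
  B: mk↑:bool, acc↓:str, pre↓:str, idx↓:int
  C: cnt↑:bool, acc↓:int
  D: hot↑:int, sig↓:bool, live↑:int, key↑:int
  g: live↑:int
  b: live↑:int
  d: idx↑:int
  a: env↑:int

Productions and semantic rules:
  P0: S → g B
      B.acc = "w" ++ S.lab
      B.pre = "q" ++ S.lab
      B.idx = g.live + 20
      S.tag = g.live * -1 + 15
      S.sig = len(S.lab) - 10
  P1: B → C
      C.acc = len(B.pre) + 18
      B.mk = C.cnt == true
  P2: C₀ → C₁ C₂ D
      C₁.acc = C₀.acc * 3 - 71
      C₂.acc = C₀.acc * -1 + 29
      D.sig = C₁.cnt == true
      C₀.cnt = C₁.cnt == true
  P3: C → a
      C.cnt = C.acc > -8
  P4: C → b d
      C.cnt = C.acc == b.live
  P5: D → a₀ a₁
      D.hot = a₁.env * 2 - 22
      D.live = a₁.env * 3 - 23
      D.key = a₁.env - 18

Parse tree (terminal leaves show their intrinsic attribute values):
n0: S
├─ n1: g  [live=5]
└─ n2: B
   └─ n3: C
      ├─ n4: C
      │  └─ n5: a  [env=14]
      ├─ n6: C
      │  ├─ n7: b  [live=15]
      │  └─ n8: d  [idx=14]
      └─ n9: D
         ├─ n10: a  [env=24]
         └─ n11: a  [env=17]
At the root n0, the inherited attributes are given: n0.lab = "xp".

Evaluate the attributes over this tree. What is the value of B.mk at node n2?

1. n0.lab = "xp"  [given at root]
2. n1.live = 5  [terminal]
3. n2.acc = "wxp"  ["w" ++ S.lab]
4. n2.pre = "qxp"  ["q" ++ S.lab]
5. n2.idx = 25  [g.live + 20]
6. n3.acc = 21  [len(B.pre) + 18]
7. n4.acc = -8  [C₀.acc * 3 - 71]
8. n5.env = 14  [terminal]
9. n4.cnt = false  [C.acc > -8]
10. n6.acc = 8  [C₀.acc * -1 + 29]
11. n7.live = 15  [terminal]
12. n8.idx = 14  [terminal]
13. n6.cnt = false  [C.acc == b.live]
14. n9.sig = false  [C₁.cnt == true]
15. n10.env = 24  [terminal]
16. n11.env = 17  [terminal]
17. n9.hot = 12  [a₁.env * 2 - 22]
18. n9.live = 28  [a₁.env * 3 - 23]
19. n9.key = -1  [a₁.env - 18]
20. n3.cnt = false  [C₁.cnt == true]
21. n2.mk = false  [C.cnt == true]
22. n0.tag = 10  [g.live * -1 + 15]
23. n0.sig = -8  [len(S.lab) - 10]

false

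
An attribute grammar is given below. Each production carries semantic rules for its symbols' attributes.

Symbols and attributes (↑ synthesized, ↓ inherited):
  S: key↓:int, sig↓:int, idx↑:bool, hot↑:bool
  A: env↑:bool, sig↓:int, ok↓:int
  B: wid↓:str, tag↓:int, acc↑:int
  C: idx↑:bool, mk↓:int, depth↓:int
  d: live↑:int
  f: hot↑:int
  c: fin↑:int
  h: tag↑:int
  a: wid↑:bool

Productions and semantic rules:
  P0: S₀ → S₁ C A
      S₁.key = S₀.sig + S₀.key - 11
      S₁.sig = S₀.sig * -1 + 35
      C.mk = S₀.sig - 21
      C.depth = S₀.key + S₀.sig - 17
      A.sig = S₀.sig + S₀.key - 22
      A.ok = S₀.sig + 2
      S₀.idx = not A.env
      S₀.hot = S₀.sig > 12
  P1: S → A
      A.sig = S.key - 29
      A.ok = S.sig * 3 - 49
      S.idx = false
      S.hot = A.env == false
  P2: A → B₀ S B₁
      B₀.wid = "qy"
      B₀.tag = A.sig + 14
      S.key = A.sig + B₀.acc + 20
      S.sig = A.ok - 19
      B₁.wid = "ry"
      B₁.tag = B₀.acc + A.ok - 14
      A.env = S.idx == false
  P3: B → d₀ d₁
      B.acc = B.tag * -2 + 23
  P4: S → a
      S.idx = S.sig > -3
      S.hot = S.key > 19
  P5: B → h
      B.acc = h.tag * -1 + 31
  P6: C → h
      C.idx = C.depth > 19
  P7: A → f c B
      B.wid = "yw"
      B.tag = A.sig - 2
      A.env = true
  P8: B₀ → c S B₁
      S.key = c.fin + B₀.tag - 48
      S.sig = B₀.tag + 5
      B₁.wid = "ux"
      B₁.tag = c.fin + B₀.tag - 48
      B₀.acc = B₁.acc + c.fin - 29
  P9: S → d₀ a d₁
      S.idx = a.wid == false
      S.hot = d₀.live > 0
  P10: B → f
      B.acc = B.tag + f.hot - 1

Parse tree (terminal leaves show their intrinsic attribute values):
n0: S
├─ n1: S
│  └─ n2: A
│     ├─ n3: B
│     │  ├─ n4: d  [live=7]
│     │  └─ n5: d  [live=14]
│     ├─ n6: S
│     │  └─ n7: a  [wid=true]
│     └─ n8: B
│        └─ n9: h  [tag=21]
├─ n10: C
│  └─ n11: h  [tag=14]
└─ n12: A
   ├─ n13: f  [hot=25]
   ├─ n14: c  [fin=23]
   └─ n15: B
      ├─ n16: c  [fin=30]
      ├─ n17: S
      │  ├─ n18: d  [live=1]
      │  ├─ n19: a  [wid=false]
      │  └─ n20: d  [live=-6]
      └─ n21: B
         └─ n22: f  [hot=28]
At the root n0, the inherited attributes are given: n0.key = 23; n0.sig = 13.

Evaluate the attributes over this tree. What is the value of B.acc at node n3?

3

1. n0.key = 23  [given at root]
2. n0.sig = 13  [given at root]
3. n1.key = 25  [S₀.sig + S₀.key - 11]
4. n1.sig = 22  [S₀.sig * -1 + 35]
5. n2.sig = -4  [S.key - 29]
6. n2.ok = 17  [S.sig * 3 - 49]
7. n3.wid = "qy"  ["qy"]
8. n3.tag = 10  [A.sig + 14]
9. n4.live = 7  [terminal]
10. n5.live = 14  [terminal]
11. n3.acc = 3  [B.tag * -2 + 23]
12. n6.key = 19  [A.sig + B₀.acc + 20]
13. n6.sig = -2  [A.ok - 19]
14. n7.wid = true  [terminal]
15. n6.idx = true  [S.sig > -3]
16. n6.hot = false  [S.key > 19]
17. n8.wid = "ry"  ["ry"]
18. n8.tag = 6  [B₀.acc + A.ok - 14]
19. n9.tag = 21  [terminal]
20. n8.acc = 10  [h.tag * -1 + 31]
21. n2.env = false  [S.idx == false]
22. n1.idx = false  [false]
23. n1.hot = true  [A.env == false]
24. n10.mk = -8  [S₀.sig - 21]
25. n10.depth = 19  [S₀.key + S₀.sig - 17]
26. n11.tag = 14  [terminal]
27. n10.idx = false  [C.depth > 19]
28. n12.sig = 14  [S₀.sig + S₀.key - 22]
29. n12.ok = 15  [S₀.sig + 2]
30. n13.hot = 25  [terminal]
31. n14.fin = 23  [terminal]
32. n15.wid = "yw"  ["yw"]
33. n15.tag = 12  [A.sig - 2]
34. n16.fin = 30  [terminal]
35. n17.key = -6  [c.fin + B₀.tag - 48]
36. n17.sig = 17  [B₀.tag + 5]
37. n18.live = 1  [terminal]
38. n19.wid = false  [terminal]
39. n20.live = -6  [terminal]
40. n17.idx = true  [a.wid == false]
41. n17.hot = true  [d₀.live > 0]
42. n21.wid = "ux"  ["ux"]
43. n21.tag = -6  [c.fin + B₀.tag - 48]
44. n22.hot = 28  [terminal]
45. n21.acc = 21  [B.tag + f.hot - 1]
46. n15.acc = 22  [B₁.acc + c.fin - 29]
47. n12.env = true  [true]
48. n0.idx = false  [not A.env]
49. n0.hot = true  [S₀.sig > 12]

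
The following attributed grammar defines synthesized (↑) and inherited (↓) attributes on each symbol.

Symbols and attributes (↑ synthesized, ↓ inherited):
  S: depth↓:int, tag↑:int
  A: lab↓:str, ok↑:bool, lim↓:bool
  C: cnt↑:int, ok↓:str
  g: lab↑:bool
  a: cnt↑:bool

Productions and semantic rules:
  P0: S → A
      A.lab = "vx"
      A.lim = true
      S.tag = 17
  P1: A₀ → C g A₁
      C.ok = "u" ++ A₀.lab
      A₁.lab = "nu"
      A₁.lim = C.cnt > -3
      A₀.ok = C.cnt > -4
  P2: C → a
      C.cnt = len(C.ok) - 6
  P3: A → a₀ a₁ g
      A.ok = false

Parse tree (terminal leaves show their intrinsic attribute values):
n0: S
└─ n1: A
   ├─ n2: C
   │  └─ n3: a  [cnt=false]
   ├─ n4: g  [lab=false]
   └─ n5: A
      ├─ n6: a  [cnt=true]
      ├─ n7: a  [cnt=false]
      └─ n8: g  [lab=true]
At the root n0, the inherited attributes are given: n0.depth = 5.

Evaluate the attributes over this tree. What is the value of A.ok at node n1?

true

1. n0.depth = 5  [given at root]
2. n1.lab = "vx"  ["vx"]
3. n1.lim = true  [true]
4. n2.ok = "uvx"  ["u" ++ A₀.lab]
5. n3.cnt = false  [terminal]
6. n2.cnt = -3  [len(C.ok) - 6]
7. n4.lab = false  [terminal]
8. n5.lab = "nu"  ["nu"]
9. n5.lim = false  [C.cnt > -3]
10. n6.cnt = true  [terminal]
11. n7.cnt = false  [terminal]
12. n8.lab = true  [terminal]
13. n5.ok = false  [false]
14. n1.ok = true  [C.cnt > -4]
15. n0.tag = 17  [17]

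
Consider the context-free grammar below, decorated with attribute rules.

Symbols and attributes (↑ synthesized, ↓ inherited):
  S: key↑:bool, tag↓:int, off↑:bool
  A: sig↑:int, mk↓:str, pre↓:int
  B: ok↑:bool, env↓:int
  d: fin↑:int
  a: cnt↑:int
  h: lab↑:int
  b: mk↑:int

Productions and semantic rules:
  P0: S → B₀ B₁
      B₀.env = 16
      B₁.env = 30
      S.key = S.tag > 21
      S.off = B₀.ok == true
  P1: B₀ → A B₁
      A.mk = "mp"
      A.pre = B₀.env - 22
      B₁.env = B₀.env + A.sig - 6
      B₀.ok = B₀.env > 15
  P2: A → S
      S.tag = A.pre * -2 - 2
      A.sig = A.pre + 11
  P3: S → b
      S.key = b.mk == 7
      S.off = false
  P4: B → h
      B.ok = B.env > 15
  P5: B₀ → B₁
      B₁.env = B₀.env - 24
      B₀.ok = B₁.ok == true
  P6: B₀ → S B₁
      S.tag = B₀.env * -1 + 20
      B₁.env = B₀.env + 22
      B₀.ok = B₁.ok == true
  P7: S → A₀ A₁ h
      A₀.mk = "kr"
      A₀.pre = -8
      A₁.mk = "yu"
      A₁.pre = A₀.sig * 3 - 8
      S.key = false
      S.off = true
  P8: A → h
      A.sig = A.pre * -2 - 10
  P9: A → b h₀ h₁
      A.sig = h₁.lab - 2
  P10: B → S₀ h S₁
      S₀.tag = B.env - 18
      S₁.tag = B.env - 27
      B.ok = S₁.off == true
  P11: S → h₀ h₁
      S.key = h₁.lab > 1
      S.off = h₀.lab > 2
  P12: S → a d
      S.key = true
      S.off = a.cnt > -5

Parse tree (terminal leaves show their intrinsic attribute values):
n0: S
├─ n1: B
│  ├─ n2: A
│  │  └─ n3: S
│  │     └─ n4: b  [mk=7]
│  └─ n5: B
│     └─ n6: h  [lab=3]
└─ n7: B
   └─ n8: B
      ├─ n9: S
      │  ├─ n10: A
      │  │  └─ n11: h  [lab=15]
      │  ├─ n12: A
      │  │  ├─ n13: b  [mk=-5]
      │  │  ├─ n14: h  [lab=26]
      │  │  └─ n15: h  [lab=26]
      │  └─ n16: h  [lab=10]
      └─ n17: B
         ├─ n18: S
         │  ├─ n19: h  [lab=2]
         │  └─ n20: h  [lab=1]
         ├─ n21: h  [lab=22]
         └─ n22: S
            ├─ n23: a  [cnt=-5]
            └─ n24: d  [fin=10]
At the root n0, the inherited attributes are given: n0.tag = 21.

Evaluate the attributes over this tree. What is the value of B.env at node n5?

15

1. n0.tag = 21  [given at root]
2. n1.env = 16  [16]
3. n2.mk = "mp"  ["mp"]
4. n2.pre = -6  [B₀.env - 22]
5. n3.tag = 10  [A.pre * -2 - 2]
6. n4.mk = 7  [terminal]
7. n3.key = true  [b.mk == 7]
8. n3.off = false  [false]
9. n2.sig = 5  [A.pre + 11]
10. n5.env = 15  [B₀.env + A.sig - 6]
11. n6.lab = 3  [terminal]
12. n5.ok = false  [B.env > 15]
13. n1.ok = true  [B₀.env > 15]
14. n7.env = 30  [30]
15. n8.env = 6  [B₀.env - 24]
16. n9.tag = 14  [B₀.env * -1 + 20]
17. n10.mk = "kr"  ["kr"]
18. n10.pre = -8  [-8]
19. n11.lab = 15  [terminal]
20. n10.sig = 6  [A.pre * -2 - 10]
21. n12.mk = "yu"  ["yu"]
22. n12.pre = 10  [A₀.sig * 3 - 8]
23. n13.mk = -5  [terminal]
24. n14.lab = 26  [terminal]
25. n15.lab = 26  [terminal]
26. n12.sig = 24  [h₁.lab - 2]
27. n16.lab = 10  [terminal]
28. n9.key = false  [false]
29. n9.off = true  [true]
30. n17.env = 28  [B₀.env + 22]
31. n18.tag = 10  [B.env - 18]
32. n19.lab = 2  [terminal]
33. n20.lab = 1  [terminal]
34. n18.key = false  [h₁.lab > 1]
35. n18.off = false  [h₀.lab > 2]
36. n21.lab = 22  [terminal]
37. n22.tag = 1  [B.env - 27]
38. n23.cnt = -5  [terminal]
39. n24.fin = 10  [terminal]
40. n22.key = true  [true]
41. n22.off = false  [a.cnt > -5]
42. n17.ok = false  [S₁.off == true]
43. n8.ok = false  [B₁.ok == true]
44. n7.ok = false  [B₁.ok == true]
45. n0.key = false  [S.tag > 21]
46. n0.off = true  [B₀.ok == true]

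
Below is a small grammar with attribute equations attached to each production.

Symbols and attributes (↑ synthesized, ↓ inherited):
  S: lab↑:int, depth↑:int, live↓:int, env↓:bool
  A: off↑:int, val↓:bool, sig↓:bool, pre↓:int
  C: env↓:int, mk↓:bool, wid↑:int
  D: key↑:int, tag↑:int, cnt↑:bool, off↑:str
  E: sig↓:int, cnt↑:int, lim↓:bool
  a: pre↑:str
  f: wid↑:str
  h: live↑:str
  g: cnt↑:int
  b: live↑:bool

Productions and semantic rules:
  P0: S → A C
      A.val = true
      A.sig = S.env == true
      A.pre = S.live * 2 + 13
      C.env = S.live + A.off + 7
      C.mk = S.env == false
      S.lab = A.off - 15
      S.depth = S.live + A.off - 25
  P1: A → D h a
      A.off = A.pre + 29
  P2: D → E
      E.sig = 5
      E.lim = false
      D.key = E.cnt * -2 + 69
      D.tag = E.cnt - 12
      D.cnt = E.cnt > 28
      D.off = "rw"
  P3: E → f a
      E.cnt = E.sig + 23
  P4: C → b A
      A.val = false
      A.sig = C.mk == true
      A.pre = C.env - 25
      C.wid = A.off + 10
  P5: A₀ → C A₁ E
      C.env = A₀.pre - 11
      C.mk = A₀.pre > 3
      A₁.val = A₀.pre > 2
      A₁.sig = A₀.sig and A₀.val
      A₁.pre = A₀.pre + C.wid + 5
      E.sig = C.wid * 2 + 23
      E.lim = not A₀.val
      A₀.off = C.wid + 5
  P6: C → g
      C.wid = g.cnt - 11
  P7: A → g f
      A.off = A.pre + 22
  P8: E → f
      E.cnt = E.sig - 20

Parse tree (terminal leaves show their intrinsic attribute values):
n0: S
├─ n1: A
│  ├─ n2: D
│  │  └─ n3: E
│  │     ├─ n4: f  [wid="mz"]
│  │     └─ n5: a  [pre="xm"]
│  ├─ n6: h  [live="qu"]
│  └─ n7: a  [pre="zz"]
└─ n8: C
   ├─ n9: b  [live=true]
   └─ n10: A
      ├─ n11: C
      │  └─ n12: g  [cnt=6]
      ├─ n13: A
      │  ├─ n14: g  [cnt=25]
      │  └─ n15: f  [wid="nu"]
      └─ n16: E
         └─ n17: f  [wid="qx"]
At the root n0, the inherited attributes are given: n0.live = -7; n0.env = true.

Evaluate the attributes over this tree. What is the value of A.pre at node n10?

1. n0.live = -7  [given at root]
2. n0.env = true  [given at root]
3. n1.val = true  [true]
4. n1.sig = true  [S.env == true]
5. n1.pre = -1  [S.live * 2 + 13]
6. n3.sig = 5  [5]
7. n3.lim = false  [false]
8. n4.wid = "mz"  [terminal]
9. n5.pre = "xm"  [terminal]
10. n3.cnt = 28  [E.sig + 23]
11. n2.key = 13  [E.cnt * -2 + 69]
12. n2.tag = 16  [E.cnt - 12]
13. n2.cnt = false  [E.cnt > 28]
14. n2.off = "rw"  ["rw"]
15. n6.live = "qu"  [terminal]
16. n7.pre = "zz"  [terminal]
17. n1.off = 28  [A.pre + 29]
18. n8.env = 28  [S.live + A.off + 7]
19. n8.mk = false  [S.env == false]
20. n9.live = true  [terminal]
21. n10.val = false  [false]
22. n10.sig = false  [C.mk == true]
23. n10.pre = 3  [C.env - 25]
24. n11.env = -8  [A₀.pre - 11]
25. n11.mk = false  [A₀.pre > 3]
26. n12.cnt = 6  [terminal]
27. n11.wid = -5  [g.cnt - 11]
28. n13.val = true  [A₀.pre > 2]
29. n13.sig = false  [A₀.sig and A₀.val]
30. n13.pre = 3  [A₀.pre + C.wid + 5]
31. n14.cnt = 25  [terminal]
32. n15.wid = "nu"  [terminal]
33. n13.off = 25  [A.pre + 22]
34. n16.sig = 13  [C.wid * 2 + 23]
35. n16.lim = true  [not A₀.val]
36. n17.wid = "qx"  [terminal]
37. n16.cnt = -7  [E.sig - 20]
38. n10.off = 0  [C.wid + 5]
39. n8.wid = 10  [A.off + 10]
40. n0.lab = 13  [A.off - 15]
41. n0.depth = -4  [S.live + A.off - 25]

3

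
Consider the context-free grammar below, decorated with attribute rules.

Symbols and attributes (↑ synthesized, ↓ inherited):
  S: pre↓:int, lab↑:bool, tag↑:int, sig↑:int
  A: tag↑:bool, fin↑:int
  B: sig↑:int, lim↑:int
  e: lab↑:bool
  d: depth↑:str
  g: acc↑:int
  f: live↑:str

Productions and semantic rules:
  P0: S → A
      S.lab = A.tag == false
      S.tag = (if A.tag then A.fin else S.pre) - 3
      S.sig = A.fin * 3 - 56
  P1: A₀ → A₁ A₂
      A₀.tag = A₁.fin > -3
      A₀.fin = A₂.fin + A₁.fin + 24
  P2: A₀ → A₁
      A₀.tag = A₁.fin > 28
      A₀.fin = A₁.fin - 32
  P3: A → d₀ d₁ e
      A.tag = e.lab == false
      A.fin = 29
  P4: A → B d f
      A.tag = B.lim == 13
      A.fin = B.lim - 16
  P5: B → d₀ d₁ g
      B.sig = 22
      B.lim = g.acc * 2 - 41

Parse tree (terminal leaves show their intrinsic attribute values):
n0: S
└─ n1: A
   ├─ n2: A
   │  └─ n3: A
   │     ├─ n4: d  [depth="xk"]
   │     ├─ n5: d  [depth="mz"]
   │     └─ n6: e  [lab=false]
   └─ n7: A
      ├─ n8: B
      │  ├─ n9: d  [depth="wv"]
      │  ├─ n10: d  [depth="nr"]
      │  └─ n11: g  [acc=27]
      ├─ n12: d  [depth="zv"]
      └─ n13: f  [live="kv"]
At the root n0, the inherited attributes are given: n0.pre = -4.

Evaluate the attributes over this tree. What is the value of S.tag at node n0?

1. n0.pre = -4  [given at root]
2. n4.depth = "xk"  [terminal]
3. n5.depth = "mz"  [terminal]
4. n6.lab = false  [terminal]
5. n3.tag = true  [e.lab == false]
6. n3.fin = 29  [29]
7. n2.tag = true  [A₁.fin > 28]
8. n2.fin = -3  [A₁.fin - 32]
9. n9.depth = "wv"  [terminal]
10. n10.depth = "nr"  [terminal]
11. n11.acc = 27  [terminal]
12. n8.sig = 22  [22]
13. n8.lim = 13  [g.acc * 2 - 41]
14. n12.depth = "zv"  [terminal]
15. n13.live = "kv"  [terminal]
16. n7.tag = true  [B.lim == 13]
17. n7.fin = -3  [B.lim - 16]
18. n1.tag = false  [A₁.fin > -3]
19. n1.fin = 18  [A₂.fin + A₁.fin + 24]
20. n0.lab = true  [A.tag == false]
21. n0.tag = -7  [(if A.tag then A.fin else S.pre) - 3]
22. n0.sig = -2  [A.fin * 3 - 56]

-7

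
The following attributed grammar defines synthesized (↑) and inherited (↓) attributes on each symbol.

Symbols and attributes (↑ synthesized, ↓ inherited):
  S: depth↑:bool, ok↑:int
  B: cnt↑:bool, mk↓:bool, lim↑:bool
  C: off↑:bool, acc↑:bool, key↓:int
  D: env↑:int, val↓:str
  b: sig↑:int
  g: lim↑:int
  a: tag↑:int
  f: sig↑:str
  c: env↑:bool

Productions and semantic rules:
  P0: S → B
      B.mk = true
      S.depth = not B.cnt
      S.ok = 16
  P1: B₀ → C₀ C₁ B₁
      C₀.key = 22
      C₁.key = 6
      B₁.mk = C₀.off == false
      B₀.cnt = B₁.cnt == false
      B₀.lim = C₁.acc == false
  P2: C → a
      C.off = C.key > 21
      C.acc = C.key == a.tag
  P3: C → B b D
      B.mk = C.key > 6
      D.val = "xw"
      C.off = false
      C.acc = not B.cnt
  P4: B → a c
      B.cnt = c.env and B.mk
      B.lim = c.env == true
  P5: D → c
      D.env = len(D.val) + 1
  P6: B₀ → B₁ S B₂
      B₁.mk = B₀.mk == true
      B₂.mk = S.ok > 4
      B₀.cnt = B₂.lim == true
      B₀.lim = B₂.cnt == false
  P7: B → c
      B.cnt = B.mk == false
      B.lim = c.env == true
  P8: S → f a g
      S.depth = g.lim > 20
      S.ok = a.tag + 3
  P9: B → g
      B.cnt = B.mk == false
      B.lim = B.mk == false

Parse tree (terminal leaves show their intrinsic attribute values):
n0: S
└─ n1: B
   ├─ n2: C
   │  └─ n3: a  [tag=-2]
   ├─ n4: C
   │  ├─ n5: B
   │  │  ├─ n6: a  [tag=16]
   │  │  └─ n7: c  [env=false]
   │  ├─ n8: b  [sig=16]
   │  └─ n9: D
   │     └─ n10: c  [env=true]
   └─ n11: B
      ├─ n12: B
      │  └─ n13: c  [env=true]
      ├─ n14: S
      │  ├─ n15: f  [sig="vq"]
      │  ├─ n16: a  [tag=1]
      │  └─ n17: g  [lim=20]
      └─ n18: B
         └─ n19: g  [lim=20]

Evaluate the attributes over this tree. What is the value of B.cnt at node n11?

1. n1.mk = true  [true]
2. n2.key = 22  [22]
3. n3.tag = -2  [terminal]
4. n2.off = true  [C.key > 21]
5. n2.acc = false  [C.key == a.tag]
6. n4.key = 6  [6]
7. n5.mk = false  [C.key > 6]
8. n6.tag = 16  [terminal]
9. n7.env = false  [terminal]
10. n5.cnt = false  [c.env and B.mk]
11. n5.lim = false  [c.env == true]
12. n8.sig = 16  [terminal]
13. n9.val = "xw"  ["xw"]
14. n10.env = true  [terminal]
15. n9.env = 3  [len(D.val) + 1]
16. n4.off = false  [false]
17. n4.acc = true  [not B.cnt]
18. n11.mk = false  [C₀.off == false]
19. n12.mk = false  [B₀.mk == true]
20. n13.env = true  [terminal]
21. n12.cnt = true  [B.mk == false]
22. n12.lim = true  [c.env == true]
23. n15.sig = "vq"  [terminal]
24. n16.tag = 1  [terminal]
25. n17.lim = 20  [terminal]
26. n14.depth = false  [g.lim > 20]
27. n14.ok = 4  [a.tag + 3]
28. n18.mk = false  [S.ok > 4]
29. n19.lim = 20  [terminal]
30. n18.cnt = true  [B.mk == false]
31. n18.lim = true  [B.mk == false]
32. n11.cnt = true  [B₂.lim == true]
33. n11.lim = false  [B₂.cnt == false]
34. n1.cnt = false  [B₁.cnt == false]
35. n1.lim = false  [C₁.acc == false]
36. n0.depth = true  [not B.cnt]
37. n0.ok = 16  [16]

true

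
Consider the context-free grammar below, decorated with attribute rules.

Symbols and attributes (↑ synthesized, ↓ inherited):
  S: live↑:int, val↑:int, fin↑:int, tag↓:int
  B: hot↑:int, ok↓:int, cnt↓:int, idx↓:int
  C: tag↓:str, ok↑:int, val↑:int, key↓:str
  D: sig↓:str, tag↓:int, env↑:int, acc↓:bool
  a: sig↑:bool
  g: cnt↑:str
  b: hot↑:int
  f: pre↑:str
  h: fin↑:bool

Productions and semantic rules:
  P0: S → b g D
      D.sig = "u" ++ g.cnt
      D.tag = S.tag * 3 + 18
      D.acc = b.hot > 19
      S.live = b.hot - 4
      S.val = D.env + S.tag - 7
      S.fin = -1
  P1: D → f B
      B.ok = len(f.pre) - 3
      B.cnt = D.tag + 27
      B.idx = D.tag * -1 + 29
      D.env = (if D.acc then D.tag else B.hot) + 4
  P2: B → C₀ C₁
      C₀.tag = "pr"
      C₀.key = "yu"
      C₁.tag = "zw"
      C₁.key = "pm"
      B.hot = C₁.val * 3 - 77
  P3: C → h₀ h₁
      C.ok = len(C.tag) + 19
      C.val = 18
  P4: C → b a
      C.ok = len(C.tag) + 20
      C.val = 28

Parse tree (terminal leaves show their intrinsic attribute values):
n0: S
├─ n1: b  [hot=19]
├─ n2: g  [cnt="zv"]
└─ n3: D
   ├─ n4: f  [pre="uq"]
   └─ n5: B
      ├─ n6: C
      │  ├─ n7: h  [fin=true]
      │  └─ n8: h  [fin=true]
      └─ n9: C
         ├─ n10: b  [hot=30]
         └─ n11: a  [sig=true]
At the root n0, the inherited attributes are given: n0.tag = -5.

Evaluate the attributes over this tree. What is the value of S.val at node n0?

1. n0.tag = -5  [given at root]
2. n1.hot = 19  [terminal]
3. n2.cnt = "zv"  [terminal]
4. n3.sig = "uzv"  ["u" ++ g.cnt]
5. n3.tag = 3  [S.tag * 3 + 18]
6. n3.acc = false  [b.hot > 19]
7. n4.pre = "uq"  [terminal]
8. n5.ok = -1  [len(f.pre) - 3]
9. n5.cnt = 30  [D.tag + 27]
10. n5.idx = 26  [D.tag * -1 + 29]
11. n6.tag = "pr"  ["pr"]
12. n6.key = "yu"  ["yu"]
13. n7.fin = true  [terminal]
14. n8.fin = true  [terminal]
15. n6.ok = 21  [len(C.tag) + 19]
16. n6.val = 18  [18]
17. n9.tag = "zw"  ["zw"]
18. n9.key = "pm"  ["pm"]
19. n10.hot = 30  [terminal]
20. n11.sig = true  [terminal]
21. n9.ok = 22  [len(C.tag) + 20]
22. n9.val = 28  [28]
23. n5.hot = 7  [C₁.val * 3 - 77]
24. n3.env = 11  [(if D.acc then D.tag else B.hot) + 4]
25. n0.live = 15  [b.hot - 4]
26. n0.val = -1  [D.env + S.tag - 7]
27. n0.fin = -1  [-1]

-1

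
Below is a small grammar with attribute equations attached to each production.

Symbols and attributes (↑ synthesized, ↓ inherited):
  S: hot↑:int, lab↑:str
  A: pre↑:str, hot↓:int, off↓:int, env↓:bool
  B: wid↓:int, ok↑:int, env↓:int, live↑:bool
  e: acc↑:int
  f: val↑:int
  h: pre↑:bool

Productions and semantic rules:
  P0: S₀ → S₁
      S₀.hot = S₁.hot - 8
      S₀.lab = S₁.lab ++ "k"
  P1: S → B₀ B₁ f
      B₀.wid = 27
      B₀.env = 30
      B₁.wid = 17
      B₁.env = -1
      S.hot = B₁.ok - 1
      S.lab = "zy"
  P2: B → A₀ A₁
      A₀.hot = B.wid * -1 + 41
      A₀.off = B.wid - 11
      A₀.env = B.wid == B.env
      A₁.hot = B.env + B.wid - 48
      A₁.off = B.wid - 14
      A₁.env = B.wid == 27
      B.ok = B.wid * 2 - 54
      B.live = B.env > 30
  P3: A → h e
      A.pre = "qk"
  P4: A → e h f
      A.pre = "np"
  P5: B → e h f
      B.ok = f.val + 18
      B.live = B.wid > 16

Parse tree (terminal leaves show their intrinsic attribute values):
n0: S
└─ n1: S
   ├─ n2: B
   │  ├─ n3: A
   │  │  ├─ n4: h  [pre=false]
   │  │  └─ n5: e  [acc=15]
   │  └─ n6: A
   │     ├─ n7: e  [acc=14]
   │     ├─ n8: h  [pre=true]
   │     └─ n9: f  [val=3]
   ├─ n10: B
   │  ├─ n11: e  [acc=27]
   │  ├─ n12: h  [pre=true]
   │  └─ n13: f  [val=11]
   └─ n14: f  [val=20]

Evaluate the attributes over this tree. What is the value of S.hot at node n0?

1. n2.wid = 27  [27]
2. n2.env = 30  [30]
3. n3.hot = 14  [B.wid * -1 + 41]
4. n3.off = 16  [B.wid - 11]
5. n3.env = false  [B.wid == B.env]
6. n4.pre = false  [terminal]
7. n5.acc = 15  [terminal]
8. n3.pre = "qk"  ["qk"]
9. n6.hot = 9  [B.env + B.wid - 48]
10. n6.off = 13  [B.wid - 14]
11. n6.env = true  [B.wid == 27]
12. n7.acc = 14  [terminal]
13. n8.pre = true  [terminal]
14. n9.val = 3  [terminal]
15. n6.pre = "np"  ["np"]
16. n2.ok = 0  [B.wid * 2 - 54]
17. n2.live = false  [B.env > 30]
18. n10.wid = 17  [17]
19. n10.env = -1  [-1]
20. n11.acc = 27  [terminal]
21. n12.pre = true  [terminal]
22. n13.val = 11  [terminal]
23. n10.ok = 29  [f.val + 18]
24. n10.live = true  [B.wid > 16]
25. n14.val = 20  [terminal]
26. n1.hot = 28  [B₁.ok - 1]
27. n1.lab = "zy"  ["zy"]
28. n0.hot = 20  [S₁.hot - 8]
29. n0.lab = "zyk"  [S₁.lab ++ "k"]

20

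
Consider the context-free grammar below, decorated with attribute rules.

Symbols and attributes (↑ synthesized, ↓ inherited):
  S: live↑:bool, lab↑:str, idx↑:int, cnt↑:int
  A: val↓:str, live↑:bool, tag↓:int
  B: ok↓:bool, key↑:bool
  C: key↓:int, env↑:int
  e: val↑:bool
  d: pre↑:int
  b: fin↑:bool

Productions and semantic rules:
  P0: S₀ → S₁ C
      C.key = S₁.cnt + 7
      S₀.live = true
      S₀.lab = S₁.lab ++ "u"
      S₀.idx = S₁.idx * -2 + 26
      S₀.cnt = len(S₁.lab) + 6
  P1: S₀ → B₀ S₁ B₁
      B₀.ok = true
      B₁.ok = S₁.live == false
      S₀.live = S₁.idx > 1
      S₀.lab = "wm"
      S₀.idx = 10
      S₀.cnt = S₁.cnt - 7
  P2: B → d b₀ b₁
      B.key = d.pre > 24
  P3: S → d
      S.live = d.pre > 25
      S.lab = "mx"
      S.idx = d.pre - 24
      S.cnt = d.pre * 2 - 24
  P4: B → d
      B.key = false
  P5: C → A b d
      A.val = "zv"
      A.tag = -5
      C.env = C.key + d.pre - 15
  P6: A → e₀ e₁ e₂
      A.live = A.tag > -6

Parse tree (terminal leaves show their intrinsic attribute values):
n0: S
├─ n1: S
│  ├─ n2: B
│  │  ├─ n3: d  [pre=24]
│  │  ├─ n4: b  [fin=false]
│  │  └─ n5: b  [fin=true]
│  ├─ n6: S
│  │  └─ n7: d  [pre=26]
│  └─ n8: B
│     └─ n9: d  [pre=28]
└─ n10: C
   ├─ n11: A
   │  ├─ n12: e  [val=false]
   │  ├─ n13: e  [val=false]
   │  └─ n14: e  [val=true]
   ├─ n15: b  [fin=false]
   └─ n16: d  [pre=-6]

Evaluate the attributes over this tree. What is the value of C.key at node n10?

28

1. n2.ok = true  [true]
2. n3.pre = 24  [terminal]
3. n4.fin = false  [terminal]
4. n5.fin = true  [terminal]
5. n2.key = false  [d.pre > 24]
6. n7.pre = 26  [terminal]
7. n6.live = true  [d.pre > 25]
8. n6.lab = "mx"  ["mx"]
9. n6.idx = 2  [d.pre - 24]
10. n6.cnt = 28  [d.pre * 2 - 24]
11. n8.ok = false  [S₁.live == false]
12. n9.pre = 28  [terminal]
13. n8.key = false  [false]
14. n1.live = true  [S₁.idx > 1]
15. n1.lab = "wm"  ["wm"]
16. n1.idx = 10  [10]
17. n1.cnt = 21  [S₁.cnt - 7]
18. n10.key = 28  [S₁.cnt + 7]
19. n11.val = "zv"  ["zv"]
20. n11.tag = -5  [-5]
21. n12.val = false  [terminal]
22. n13.val = false  [terminal]
23. n14.val = true  [terminal]
24. n11.live = true  [A.tag > -6]
25. n15.fin = false  [terminal]
26. n16.pre = -6  [terminal]
27. n10.env = 7  [C.key + d.pre - 15]
28. n0.live = true  [true]
29. n0.lab = "wmu"  [S₁.lab ++ "u"]
30. n0.idx = 6  [S₁.idx * -2 + 26]
31. n0.cnt = 8  [len(S₁.lab) + 6]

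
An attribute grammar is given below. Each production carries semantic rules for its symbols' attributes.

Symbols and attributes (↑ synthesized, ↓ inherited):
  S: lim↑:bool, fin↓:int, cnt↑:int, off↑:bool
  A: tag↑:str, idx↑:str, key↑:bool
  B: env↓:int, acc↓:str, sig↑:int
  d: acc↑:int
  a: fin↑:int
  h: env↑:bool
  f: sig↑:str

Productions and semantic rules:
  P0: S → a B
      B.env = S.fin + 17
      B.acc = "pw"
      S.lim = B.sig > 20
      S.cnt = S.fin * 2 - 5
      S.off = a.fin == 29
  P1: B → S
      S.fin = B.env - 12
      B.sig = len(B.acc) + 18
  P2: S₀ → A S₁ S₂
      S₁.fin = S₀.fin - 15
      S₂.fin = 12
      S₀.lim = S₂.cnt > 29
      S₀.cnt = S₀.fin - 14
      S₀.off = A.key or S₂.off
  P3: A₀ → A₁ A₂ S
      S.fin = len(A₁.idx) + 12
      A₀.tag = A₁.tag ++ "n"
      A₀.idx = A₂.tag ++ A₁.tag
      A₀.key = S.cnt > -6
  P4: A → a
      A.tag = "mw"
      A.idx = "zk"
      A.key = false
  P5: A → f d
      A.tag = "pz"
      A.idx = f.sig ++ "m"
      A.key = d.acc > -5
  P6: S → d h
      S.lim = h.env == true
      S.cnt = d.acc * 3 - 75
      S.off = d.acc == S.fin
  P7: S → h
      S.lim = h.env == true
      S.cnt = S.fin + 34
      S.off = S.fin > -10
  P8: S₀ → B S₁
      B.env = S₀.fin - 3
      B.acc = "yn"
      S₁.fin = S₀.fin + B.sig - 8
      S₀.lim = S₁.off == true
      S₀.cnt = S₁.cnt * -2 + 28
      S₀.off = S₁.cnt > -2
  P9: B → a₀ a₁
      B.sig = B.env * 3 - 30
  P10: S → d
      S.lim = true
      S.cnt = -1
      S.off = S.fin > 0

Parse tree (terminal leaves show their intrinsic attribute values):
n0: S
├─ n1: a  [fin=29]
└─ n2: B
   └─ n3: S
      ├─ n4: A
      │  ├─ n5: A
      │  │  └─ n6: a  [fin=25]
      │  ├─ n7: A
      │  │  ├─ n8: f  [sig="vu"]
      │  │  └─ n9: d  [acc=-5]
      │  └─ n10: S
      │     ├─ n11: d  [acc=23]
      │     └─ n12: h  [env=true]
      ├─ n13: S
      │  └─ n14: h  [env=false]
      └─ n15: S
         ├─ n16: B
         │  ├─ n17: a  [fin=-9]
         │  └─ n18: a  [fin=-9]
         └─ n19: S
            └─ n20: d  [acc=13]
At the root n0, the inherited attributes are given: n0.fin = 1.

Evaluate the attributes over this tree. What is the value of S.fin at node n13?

-9

1. n0.fin = 1  [given at root]
2. n1.fin = 29  [terminal]
3. n2.env = 18  [S.fin + 17]
4. n2.acc = "pw"  ["pw"]
5. n3.fin = 6  [B.env - 12]
6. n6.fin = 25  [terminal]
7. n5.tag = "mw"  ["mw"]
8. n5.idx = "zk"  ["zk"]
9. n5.key = false  [false]
10. n8.sig = "vu"  [terminal]
11. n9.acc = -5  [terminal]
12. n7.tag = "pz"  ["pz"]
13. n7.idx = "vum"  [f.sig ++ "m"]
14. n7.key = false  [d.acc > -5]
15. n10.fin = 14  [len(A₁.idx) + 12]
16. n11.acc = 23  [terminal]
17. n12.env = true  [terminal]
18. n10.lim = true  [h.env == true]
19. n10.cnt = -6  [d.acc * 3 - 75]
20. n10.off = false  [d.acc == S.fin]
21. n4.tag = "mwn"  [A₁.tag ++ "n"]
22. n4.idx = "pzmw"  [A₂.tag ++ A₁.tag]
23. n4.key = false  [S.cnt > -6]
24. n13.fin = -9  [S₀.fin - 15]
25. n14.env = false  [terminal]
26. n13.lim = false  [h.env == true]
27. n13.cnt = 25  [S.fin + 34]
28. n13.off = true  [S.fin > -10]
29. n15.fin = 12  [12]
30. n16.env = 9  [S₀.fin - 3]
31. n16.acc = "yn"  ["yn"]
32. n17.fin = -9  [terminal]
33. n18.fin = -9  [terminal]
34. n16.sig = -3  [B.env * 3 - 30]
35. n19.fin = 1  [S₀.fin + B.sig - 8]
36. n20.acc = 13  [terminal]
37. n19.lim = true  [true]
38. n19.cnt = -1  [-1]
39. n19.off = true  [S.fin > 0]
40. n15.lim = true  [S₁.off == true]
41. n15.cnt = 30  [S₁.cnt * -2 + 28]
42. n15.off = true  [S₁.cnt > -2]
43. n3.lim = true  [S₂.cnt > 29]
44. n3.cnt = -8  [S₀.fin - 14]
45. n3.off = true  [A.key or S₂.off]
46. n2.sig = 20  [len(B.acc) + 18]
47. n0.lim = false  [B.sig > 20]
48. n0.cnt = -3  [S.fin * 2 - 5]
49. n0.off = true  [a.fin == 29]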